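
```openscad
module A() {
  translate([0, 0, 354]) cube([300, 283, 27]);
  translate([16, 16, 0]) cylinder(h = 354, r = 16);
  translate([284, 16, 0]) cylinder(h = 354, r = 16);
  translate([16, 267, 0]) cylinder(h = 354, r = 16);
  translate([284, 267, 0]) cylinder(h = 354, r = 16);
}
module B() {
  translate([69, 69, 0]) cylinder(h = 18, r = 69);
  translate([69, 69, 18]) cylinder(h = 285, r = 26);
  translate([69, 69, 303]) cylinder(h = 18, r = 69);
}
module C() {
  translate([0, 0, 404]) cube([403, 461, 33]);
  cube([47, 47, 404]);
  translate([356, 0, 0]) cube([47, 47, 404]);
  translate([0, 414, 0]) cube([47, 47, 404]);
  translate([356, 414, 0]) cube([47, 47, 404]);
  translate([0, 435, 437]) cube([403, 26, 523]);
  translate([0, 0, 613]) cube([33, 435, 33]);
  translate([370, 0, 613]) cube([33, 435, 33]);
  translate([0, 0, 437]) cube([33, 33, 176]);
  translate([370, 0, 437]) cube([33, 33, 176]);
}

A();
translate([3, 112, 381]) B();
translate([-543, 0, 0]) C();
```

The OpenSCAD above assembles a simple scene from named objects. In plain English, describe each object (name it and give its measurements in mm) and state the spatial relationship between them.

A is a simple wooden stool: a rectangular seat 300 mm (x) by 283 mm (y), 27 mm thick, top face at z = 381 mm, on four round legs, each 32 mm in diameter. The legs rest on z = 0, each leg's axis is inset half a diameter from the nearest pair of seat edges (so the leg's bounding box is flush with the corner).

B is a spool: two coaxial disc flanges of radius 69 mm and thickness 18 mm, joined by a core cylinder of radius 26 mm and height 285 mm. The lower flange rests on z = 0 and the three cylinders share a vertical axis.

C is a chair: 403×461 mm seat, 33 mm thick, top at z = 437 mm, on four 47 mm square corner legs flush with the seat edges. A 26 mm thick backrest slab spans the full seat width, extending 523 mm above the seat top, its back face flush with the seat's +y edge. Two armrests of 33×33 mm section run along each side from the seat's front edge to the front of the backrest, top faces 209 mm above the seat top and outer faces flush with the seat's x-edges; a 33×33 mm post under the front of each armrest stands on the seat at the front corner.

The spool is on top of the stool. The chair is on the floor beside the stool on its −x side.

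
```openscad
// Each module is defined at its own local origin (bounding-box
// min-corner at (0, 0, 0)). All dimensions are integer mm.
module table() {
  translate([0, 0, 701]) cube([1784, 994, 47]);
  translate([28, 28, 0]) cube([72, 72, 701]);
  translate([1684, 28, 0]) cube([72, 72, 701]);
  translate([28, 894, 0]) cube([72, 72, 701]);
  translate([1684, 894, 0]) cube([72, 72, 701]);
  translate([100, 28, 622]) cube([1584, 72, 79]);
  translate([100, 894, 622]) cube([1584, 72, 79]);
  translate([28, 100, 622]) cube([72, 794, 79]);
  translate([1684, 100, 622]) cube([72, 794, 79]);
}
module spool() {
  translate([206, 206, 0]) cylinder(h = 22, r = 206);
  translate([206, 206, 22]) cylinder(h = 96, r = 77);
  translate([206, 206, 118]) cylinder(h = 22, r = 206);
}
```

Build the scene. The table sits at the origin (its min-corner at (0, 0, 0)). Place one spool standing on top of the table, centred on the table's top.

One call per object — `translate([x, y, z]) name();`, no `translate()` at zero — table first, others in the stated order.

table();
translate([686, 291, 748]) spool();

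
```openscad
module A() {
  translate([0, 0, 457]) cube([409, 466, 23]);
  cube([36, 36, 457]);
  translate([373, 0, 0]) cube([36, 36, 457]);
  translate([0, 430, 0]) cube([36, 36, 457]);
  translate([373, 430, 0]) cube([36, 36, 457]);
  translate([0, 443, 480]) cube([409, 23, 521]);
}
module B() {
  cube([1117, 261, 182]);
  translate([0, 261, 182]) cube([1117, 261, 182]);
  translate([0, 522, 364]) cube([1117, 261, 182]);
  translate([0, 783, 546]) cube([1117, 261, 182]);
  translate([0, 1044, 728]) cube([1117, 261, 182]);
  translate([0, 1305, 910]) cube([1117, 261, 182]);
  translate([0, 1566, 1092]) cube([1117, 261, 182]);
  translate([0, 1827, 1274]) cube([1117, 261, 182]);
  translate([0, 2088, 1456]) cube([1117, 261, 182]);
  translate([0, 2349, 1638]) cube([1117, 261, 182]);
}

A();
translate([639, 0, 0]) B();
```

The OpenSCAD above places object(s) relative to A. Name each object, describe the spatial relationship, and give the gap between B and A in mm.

A is a chair. B is a staircase. The staircase is on the floor beside the chair on its +x side. The gap between the staircase and the chair is 230 mm.

The staircase's nearest face is 230 mm from the chair's +x face.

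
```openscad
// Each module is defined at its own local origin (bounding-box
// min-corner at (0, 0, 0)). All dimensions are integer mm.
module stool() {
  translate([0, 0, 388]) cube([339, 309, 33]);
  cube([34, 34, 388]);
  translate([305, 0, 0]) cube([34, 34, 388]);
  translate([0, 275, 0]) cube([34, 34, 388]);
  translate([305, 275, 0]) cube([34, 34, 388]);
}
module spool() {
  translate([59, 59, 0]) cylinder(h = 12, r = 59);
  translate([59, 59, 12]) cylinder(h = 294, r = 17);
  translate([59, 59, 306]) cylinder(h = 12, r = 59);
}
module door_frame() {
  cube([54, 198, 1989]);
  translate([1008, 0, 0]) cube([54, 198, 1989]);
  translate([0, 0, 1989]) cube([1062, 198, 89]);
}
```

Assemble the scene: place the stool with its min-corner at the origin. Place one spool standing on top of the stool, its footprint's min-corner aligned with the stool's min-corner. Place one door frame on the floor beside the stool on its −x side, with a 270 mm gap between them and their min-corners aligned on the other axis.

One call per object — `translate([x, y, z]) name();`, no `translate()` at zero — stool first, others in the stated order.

stool();
translate([0, 0, 421]) spool();
translate([-1332, 0, 0]) door_frame();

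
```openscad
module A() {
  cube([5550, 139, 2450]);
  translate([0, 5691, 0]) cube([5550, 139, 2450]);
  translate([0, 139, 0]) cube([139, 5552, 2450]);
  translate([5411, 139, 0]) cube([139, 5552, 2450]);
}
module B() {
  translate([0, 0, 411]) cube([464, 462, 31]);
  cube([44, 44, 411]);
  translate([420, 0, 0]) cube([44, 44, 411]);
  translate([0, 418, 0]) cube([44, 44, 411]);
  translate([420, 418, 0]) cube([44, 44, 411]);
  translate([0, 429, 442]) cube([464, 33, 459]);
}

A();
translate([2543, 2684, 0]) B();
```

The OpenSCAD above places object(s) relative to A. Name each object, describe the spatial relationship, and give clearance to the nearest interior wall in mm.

A is a house frame. B is a chair. The chair sits inside the house frame, centred. The clearance to the nearest interior wall is 2404 mm.

Clearances: x = 2404, y = 2545; minimum 2404 mm.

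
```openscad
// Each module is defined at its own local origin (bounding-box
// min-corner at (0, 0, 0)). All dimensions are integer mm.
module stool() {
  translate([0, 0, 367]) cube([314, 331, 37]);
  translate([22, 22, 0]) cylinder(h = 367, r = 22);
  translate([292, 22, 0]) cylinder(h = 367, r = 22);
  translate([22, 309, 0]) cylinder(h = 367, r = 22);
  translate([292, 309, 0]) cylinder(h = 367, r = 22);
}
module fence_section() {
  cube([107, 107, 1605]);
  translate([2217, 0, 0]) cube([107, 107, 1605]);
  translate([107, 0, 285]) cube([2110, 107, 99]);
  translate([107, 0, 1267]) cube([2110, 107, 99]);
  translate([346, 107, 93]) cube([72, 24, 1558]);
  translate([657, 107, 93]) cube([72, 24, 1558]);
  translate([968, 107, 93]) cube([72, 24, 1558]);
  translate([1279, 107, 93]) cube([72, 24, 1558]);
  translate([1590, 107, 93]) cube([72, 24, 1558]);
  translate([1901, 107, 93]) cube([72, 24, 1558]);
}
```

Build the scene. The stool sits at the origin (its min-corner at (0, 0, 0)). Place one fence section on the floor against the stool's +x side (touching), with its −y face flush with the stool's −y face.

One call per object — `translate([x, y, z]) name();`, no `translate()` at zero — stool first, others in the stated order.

stool();
translate([314, 0, 0]) fence_section();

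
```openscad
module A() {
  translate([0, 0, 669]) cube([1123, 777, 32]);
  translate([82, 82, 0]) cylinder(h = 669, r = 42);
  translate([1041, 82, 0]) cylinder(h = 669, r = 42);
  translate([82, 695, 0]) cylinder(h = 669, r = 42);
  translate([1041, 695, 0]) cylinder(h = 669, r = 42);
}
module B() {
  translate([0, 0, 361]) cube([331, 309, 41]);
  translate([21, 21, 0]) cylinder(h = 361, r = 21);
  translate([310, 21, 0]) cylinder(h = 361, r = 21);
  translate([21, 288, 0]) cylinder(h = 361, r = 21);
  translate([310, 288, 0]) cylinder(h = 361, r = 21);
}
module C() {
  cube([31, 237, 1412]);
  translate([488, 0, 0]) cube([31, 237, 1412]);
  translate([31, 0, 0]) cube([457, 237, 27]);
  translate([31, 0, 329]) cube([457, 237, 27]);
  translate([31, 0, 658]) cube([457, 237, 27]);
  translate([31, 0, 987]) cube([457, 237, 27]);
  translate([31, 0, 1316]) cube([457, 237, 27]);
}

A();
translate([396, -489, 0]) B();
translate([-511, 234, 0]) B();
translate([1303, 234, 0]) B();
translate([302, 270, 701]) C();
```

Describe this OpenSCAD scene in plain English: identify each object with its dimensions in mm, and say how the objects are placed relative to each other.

A is a table with a 1123×777 mm rectangular top, 32 mm thick, top surface at z = 701 mm, supported by four round legs of 84 mm diameter, each leg's bounding box inset 40 mm from the nearest pair of top edges, running from the floor.

B is a four-legged stool. The seat is 331×309 mm, 41 mm thick, top at z = 402 mm. It stands on four round legs, each 42 mm in diameter, from z = 0 to the seat underside, each leg's axis is inset half a diameter from the nearest pair of seat edges (so the leg's bounding box is flush with the corner).

C is an open bookshelf. Two side panels, each 31 mm thick, 237 mm deep and 1412 mm tall, stand 519 mm apart (outside-to-outside). Between them sit 5 shelves, each 27 mm thick and 237 mm deep, spanning the full gap between the sides. The bottom shelf rests on the floor (its underside at z = 0) and the clear gap between one shelf's top and the next shelf's underside is 302 mm.

Three stools sit around the table at the −y, −x, +x sides. The bookshelf is on top of the table, centred.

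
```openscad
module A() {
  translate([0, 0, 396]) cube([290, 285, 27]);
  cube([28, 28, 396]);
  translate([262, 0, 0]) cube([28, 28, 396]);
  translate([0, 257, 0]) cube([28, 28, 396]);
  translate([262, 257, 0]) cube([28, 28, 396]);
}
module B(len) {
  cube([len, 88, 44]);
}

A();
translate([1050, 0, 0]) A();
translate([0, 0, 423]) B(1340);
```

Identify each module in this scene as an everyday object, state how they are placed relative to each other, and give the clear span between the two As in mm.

A is a stool. B is a beam. A beam spans the tops of two stools. The clear span between the two stools is 760 mm.

Second stool starts at x = 1050; first ends at x = 290; clear span = 1050 − 290 = 760 mm.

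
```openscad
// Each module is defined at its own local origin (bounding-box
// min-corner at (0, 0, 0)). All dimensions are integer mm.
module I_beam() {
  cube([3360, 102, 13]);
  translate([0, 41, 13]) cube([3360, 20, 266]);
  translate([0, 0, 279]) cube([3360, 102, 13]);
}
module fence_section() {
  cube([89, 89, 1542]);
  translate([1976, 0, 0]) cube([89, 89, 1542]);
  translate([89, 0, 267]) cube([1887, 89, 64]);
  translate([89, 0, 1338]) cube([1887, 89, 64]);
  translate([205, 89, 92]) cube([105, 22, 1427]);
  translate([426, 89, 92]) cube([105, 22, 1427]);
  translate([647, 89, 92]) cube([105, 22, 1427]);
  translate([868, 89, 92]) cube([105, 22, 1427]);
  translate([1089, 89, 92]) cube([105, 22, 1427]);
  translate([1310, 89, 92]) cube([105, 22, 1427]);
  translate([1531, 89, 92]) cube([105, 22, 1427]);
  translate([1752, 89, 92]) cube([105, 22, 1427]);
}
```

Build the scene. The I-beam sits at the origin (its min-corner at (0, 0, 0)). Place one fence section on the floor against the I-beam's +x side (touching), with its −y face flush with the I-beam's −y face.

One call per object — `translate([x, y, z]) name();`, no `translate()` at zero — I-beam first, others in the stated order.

I_beam();
translate([3360, 0, 0]) fence_section();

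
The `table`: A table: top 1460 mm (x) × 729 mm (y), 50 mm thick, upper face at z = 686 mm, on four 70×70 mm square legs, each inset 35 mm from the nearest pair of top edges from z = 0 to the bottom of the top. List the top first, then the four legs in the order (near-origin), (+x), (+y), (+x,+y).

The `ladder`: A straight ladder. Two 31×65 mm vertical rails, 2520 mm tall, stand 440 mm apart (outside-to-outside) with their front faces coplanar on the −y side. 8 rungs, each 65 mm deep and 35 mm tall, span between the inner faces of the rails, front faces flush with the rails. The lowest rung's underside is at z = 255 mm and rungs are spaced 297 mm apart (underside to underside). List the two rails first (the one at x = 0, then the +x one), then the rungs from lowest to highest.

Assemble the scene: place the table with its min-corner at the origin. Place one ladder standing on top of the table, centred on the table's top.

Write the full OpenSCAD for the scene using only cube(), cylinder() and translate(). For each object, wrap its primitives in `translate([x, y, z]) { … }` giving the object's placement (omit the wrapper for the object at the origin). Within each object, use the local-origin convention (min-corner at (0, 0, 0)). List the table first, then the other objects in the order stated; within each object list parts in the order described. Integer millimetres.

translate([0, 0, 636]) cube([1460, 729, 50]);
translate([35, 35, 0]) cube([70, 70, 636]);
translate([1355, 35, 0]) cube([70, 70, 636]);
translate([35, 624, 0]) cube([70, 70, 636]);
translate([1355, 624, 0]) cube([70, 70, 636]);
translate([510, 332, 686]) {
  cube([31, 65, 2520]);
  translate([409, 0, 0]) cube([31, 65, 2520]);
  translate([31, 0, 255]) cube([378, 65, 35]);
  translate([31, 0, 552]) cube([378, 65, 35]);
  translate([31, 0, 849]) cube([378, 65, 35]);
  translate([31, 0, 1146]) cube([378, 65, 35]);
  translate([31, 0, 1443]) cube([378, 65, 35]);
  translate([31, 0, 1740]) cube([378, 65, 35]);
  translate([31, 0, 2037]) cube([378, 65, 35]);
  translate([31, 0, 2334]) cube([378, 65, 35]);
}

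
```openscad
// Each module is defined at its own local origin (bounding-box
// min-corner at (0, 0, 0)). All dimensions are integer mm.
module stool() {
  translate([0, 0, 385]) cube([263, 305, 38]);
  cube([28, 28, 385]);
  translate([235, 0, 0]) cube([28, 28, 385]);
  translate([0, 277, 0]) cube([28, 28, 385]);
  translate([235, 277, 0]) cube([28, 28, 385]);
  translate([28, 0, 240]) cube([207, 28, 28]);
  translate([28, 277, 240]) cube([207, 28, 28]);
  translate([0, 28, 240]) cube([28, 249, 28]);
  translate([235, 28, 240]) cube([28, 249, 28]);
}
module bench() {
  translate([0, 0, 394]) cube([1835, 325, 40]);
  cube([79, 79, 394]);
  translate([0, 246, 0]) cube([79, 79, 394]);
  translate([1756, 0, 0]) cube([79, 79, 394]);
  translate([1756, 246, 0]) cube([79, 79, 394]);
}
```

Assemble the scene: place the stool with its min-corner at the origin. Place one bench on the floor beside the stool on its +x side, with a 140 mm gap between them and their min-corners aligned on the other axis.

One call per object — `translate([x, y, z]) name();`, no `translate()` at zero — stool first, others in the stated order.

stool();
translate([403, 0, 0]) bench();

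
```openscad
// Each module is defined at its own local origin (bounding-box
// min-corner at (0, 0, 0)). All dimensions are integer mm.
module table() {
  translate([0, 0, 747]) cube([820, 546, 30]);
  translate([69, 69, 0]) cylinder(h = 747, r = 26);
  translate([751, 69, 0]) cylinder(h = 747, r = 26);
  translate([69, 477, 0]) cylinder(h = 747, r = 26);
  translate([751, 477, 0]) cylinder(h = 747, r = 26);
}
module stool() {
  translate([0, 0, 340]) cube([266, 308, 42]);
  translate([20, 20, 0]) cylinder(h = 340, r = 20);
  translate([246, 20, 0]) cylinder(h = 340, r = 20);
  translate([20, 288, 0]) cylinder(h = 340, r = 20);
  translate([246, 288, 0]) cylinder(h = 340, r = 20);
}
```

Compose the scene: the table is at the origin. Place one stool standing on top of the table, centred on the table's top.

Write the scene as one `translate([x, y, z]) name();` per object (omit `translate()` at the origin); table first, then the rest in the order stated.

table();
translate([277, 119, 777]) stool();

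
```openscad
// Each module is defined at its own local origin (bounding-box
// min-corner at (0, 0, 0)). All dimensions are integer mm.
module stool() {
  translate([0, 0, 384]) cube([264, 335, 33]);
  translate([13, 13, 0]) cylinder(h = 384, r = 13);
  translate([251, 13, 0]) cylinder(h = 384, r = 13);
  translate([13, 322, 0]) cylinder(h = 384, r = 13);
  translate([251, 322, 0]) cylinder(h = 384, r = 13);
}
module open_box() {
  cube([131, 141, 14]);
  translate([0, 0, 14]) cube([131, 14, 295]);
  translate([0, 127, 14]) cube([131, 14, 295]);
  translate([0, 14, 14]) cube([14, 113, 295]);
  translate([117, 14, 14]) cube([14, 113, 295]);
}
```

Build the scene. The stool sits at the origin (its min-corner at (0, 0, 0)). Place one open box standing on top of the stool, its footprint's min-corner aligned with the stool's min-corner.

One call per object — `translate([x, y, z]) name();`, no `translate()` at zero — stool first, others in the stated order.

stool();
translate([0, 0, 417]) open_box();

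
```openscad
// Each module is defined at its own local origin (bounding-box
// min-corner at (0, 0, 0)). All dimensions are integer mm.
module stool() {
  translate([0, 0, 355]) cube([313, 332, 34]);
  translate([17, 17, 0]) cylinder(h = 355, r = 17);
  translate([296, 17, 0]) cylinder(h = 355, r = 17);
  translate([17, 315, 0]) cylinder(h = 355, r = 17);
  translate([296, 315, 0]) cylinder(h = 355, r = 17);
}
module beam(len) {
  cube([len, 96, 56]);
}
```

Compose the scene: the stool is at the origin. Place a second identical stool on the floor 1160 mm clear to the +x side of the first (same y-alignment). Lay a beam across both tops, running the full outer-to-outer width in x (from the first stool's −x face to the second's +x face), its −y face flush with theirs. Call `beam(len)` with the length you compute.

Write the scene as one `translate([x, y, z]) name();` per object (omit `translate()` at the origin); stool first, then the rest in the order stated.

stool();
translate([1473, 0, 0]) stool();
translate([0, 0, 389]) beam(1786);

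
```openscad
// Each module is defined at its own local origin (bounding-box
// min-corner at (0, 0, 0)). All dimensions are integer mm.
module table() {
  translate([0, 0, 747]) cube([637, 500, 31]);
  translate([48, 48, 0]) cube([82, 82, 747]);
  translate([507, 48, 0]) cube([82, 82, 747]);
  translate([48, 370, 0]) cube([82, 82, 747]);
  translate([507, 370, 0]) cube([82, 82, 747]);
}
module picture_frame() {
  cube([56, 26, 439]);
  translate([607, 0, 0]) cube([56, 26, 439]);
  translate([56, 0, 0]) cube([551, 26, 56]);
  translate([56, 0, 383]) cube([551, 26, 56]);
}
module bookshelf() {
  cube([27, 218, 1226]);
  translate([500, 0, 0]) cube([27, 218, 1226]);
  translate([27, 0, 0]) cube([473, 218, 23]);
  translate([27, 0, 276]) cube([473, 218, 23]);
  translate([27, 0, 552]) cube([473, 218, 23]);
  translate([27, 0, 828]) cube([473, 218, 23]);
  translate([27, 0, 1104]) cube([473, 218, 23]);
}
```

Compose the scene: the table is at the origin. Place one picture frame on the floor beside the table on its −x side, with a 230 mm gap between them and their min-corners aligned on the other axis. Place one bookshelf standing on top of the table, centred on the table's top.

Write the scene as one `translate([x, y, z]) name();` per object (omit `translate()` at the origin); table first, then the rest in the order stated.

table();
translate([-893, 0, 0]) picture_frame();
translate([55, 141, 778]) bookshelf();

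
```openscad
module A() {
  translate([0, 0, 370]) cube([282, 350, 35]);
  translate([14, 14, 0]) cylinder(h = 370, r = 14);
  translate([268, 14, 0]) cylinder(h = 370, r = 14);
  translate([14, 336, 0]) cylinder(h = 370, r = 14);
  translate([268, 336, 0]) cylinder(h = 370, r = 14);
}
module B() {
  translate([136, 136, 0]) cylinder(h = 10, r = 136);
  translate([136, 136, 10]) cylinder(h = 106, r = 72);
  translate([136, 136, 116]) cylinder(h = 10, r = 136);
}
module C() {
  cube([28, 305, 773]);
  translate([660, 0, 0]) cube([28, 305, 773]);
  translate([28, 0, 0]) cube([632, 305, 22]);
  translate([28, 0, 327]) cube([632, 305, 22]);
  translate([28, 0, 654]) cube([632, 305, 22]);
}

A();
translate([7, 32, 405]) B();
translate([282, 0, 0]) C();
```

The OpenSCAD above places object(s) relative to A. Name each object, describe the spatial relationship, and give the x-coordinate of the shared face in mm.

The stool's +x face and the bookshelf's −x face are both at x = 282 mm.

A is a stool. B is a spool. C is a bookshelf. The spool is on top of the stool. The bookshelf is against the stool's +x side, with their −y faces flush. The x-coordinate of the shared face is 282 mm.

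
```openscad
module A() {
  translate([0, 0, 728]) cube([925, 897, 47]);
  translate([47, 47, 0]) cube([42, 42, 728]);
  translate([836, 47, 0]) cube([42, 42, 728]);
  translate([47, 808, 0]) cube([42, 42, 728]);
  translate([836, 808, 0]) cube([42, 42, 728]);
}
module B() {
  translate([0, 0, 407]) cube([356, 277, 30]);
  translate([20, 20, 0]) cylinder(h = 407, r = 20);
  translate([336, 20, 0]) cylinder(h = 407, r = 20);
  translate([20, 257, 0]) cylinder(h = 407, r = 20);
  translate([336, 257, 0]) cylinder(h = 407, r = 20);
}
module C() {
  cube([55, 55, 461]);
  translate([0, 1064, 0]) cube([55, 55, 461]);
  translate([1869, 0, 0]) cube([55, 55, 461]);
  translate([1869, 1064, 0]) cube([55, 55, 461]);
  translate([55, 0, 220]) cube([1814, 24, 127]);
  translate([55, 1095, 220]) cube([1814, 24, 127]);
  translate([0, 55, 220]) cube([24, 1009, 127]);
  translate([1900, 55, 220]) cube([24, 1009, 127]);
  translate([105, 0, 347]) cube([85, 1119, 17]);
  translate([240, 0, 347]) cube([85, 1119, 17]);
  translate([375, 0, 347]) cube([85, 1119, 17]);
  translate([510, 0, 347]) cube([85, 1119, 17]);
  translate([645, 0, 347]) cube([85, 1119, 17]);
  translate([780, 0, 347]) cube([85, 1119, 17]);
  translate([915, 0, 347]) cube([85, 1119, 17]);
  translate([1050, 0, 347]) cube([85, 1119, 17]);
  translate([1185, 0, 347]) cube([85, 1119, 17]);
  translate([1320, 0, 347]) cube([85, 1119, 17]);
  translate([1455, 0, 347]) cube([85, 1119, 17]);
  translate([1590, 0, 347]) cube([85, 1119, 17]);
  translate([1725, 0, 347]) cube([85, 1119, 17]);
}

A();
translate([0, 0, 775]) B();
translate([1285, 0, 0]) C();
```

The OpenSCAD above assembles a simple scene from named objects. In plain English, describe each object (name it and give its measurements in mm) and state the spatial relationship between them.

A is a table: top 925 mm (x) × 897 mm (y), 47 mm thick, upper face at z = 775 mm, on four 42×42 mm square legs, each inset 47 mm from the nearest pair of top edges, running from z = 0 to the bottom of the top.

B is a four-legged stool. The seat is 356×277 mm, 30 mm thick, top at z = 437 mm. It stands on four round legs, each 40 mm in diameter, from z = 0 to the seat underside, each leg's axis is inset half a diameter from the nearest pair of seat edges (so the leg's bounding box is flush with the corner).

C is a bed frame 1924 mm long (x) by 1119 mm wide (y). Four 55×55 mm corner posts, 461 mm tall, at the corners of the footprint. Four rails of 24 mm thickness and 127 mm height run between adjacent posts with their undersides at z = 220 mm, their outer faces flush with the outside of the frame (the two x-running rails run between the posts' inner faces; the two y-running rails run between the posts' inner faces). 13 slats, each 85 mm wide (x) and 17 mm thick, lie across the top of the two x-running rails, running the full 1119 mm width of the frame in y; the slats are evenly spaced along x between the inner faces of the end posts with equal gaps (rounded down to the nearest mm) at the −x end and between each pair — any rounding remainder accumulates at the +x end.

The stool is on top of the table. The bed frame is on the floor beside the table on its +x side.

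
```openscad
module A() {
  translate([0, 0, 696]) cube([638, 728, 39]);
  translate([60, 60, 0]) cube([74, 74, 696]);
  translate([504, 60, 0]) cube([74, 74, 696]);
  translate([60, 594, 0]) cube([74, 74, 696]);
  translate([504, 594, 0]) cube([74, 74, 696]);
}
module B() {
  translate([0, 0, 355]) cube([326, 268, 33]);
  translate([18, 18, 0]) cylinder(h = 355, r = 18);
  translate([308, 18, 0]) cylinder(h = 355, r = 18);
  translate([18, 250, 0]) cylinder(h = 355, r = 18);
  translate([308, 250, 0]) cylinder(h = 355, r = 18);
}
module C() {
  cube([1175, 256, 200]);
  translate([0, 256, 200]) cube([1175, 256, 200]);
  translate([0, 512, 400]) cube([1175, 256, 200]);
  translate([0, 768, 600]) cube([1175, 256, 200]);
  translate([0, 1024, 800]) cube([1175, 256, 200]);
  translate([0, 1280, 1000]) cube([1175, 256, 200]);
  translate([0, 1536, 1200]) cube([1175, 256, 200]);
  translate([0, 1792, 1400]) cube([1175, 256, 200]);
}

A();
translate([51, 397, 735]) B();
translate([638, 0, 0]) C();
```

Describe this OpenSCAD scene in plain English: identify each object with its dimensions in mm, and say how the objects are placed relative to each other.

A is a table: top 638 mm (x) × 728 mm (y), 39 mm thick, upper face at z = 735 mm, on four 74×74 mm square legs, each inset 60 mm from the nearest pair of top edges, running from z = 0 to the bottom of the top.

B is a four-legged stool. The seat is a 326×268×33 mm slab whose top surface is at z = 388 mm; four round legs, each 36 mm in diameter, run from the floor (z = 0) to the underside of the seat, each leg's axis is inset half a diameter from the nearest pair of seat edges (so the leg's bounding box is flush with the corner).

C is a straight staircase of 8 solid steps. Each step is 1175 mm wide (x), 256 mm deep (y, the going) and 200 mm tall (the rise). The first step rests on the floor; each subsequent step sits one going further in +y and one rise higher in +z, directly behind and above the previous step with no overlap.

The stool is on top of the table. The staircase is against the table's +x side, with their −y faces flush.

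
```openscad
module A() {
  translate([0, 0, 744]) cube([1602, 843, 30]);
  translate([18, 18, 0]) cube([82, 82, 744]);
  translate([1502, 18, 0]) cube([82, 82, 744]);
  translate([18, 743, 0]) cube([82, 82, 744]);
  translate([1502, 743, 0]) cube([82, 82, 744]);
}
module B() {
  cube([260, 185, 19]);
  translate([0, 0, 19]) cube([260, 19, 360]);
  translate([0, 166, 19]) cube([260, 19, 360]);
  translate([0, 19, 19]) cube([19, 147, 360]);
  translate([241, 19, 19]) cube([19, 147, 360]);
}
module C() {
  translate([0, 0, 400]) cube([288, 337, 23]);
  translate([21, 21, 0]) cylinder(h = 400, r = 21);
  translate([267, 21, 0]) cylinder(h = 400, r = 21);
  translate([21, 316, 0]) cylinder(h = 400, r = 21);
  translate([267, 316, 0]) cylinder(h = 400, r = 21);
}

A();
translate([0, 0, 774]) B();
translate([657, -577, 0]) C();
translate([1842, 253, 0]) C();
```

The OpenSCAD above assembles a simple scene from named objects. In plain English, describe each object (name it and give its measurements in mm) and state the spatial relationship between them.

A is a rectangular dining table. The top is 1602×843×30 mm with its upper surface at z = 774 mm. It stands on four 82×82 mm square legs, each inset 18 mm from the nearest pair of top edges, running from the floor to the underside of the top.

B is an open-topped rectangular box: outside dimensions 260×185×379 mm, with a uniform wall and base thickness of 19 mm. The base is a full 260×185 slab on the floor; four walls sit on top of the base. The front and back walls (the −y and +y sides) span the full width; the two side walls fit between them.

C is a four-legged stool. The seat is a 288×337×23 mm slab whose top surface is at z = 423 mm; four round legs, each 42 mm in diameter, run from the floor (z = 0) to the underside of the seat, each leg's axis is inset half a diameter from the nearest pair of seat edges (so the leg's bounding box is flush with the corner).

The open box is on top of the table. Two stools sit around the table at the −y, +x sides.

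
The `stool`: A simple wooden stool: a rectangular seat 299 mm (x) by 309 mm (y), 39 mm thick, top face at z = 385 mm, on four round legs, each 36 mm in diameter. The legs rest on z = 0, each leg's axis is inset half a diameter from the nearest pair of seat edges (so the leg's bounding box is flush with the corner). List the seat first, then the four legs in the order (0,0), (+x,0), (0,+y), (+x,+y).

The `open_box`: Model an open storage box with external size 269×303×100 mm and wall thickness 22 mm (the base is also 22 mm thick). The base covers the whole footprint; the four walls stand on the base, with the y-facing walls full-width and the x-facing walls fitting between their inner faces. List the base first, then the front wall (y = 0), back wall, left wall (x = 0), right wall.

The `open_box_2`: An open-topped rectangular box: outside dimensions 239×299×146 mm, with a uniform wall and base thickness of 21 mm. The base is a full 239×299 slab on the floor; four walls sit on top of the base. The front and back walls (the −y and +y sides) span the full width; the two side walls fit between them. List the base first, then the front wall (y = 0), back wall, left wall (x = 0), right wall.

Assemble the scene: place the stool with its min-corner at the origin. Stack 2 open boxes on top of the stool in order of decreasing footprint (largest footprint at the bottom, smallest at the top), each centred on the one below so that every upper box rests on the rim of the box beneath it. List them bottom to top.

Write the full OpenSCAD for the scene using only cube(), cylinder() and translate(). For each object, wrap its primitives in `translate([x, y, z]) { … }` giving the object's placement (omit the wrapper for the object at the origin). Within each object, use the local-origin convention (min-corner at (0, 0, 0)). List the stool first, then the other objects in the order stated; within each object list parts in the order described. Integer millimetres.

translate([0, 0, 346]) cube([299, 309, 39]);
translate([18, 18, 0]) cylinder(h = 346, r = 18);
translate([281, 18, 0]) cylinder(h = 346, r = 18);
translate([18, 291, 0]) cylinder(h = 346, r = 18);
translate([281, 291, 0]) cylinder(h = 346, r = 18);
translate([15, 3, 385]) {
  cube([269, 303, 22]);
  translate([0, 0, 22]) cube([269, 22, 78]);
  translate([0, 281, 22]) cube([269, 22, 78]);
  translate([0, 22, 22]) cube([22, 259, 78]);
  translate([247, 22, 22]) cube([22, 259, 78]);
}
translate([30, 5, 485]) {
  cube([239, 299, 21]);
  translate([0, 0, 21]) cube([239, 21, 125]);
  translate([0, 278, 21]) cube([239, 21, 125]);
  translate([0, 21, 21]) cube([21, 257, 125]);
  translate([218, 21, 21]) cube([21, 257, 125]);
}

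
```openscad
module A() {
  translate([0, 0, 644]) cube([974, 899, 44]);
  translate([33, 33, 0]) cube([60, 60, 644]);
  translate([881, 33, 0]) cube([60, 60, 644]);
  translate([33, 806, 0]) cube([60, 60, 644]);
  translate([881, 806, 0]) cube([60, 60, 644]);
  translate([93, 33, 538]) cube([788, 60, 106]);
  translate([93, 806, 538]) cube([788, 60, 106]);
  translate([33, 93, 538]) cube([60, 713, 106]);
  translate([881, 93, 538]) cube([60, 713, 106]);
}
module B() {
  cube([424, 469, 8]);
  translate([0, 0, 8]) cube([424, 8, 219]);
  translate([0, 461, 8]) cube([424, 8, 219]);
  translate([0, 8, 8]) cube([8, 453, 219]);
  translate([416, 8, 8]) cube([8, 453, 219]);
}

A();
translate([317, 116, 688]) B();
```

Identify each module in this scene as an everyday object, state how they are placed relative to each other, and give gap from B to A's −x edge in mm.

A is a table. B is an open box. The open box is on top of the table. The gap from the open box to the table's −x edge is 317 mm.

The open box's min-x is at 317; the table's min-x is 0; gap = 317 mm.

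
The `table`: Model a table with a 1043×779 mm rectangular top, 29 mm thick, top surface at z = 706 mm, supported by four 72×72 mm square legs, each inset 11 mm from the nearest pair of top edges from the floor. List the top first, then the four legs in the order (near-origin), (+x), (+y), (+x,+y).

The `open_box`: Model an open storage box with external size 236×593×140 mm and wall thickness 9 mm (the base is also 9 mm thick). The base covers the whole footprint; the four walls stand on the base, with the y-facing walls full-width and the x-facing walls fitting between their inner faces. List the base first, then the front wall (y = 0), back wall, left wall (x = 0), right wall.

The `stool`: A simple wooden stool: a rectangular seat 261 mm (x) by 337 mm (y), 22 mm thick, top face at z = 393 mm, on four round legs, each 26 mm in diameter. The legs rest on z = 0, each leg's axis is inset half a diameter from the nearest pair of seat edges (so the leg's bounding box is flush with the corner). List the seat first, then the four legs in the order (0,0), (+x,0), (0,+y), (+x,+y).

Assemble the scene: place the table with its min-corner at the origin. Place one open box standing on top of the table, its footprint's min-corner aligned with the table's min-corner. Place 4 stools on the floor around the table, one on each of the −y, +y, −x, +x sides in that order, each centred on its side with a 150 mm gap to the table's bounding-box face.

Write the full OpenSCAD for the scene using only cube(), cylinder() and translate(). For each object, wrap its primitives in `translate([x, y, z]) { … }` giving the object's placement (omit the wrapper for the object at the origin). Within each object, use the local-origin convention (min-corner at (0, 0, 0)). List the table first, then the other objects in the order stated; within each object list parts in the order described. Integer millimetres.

translate([0, 0, 677]) cube([1043, 779, 29]);
translate([11, 11, 0]) cube([72, 72, 677]);
translate([960, 11, 0]) cube([72, 72, 677]);
translate([11, 696, 0]) cube([72, 72, 677]);
translate([960, 696, 0]) cube([72, 72, 677]);
translate([0, 0, 706]) {
  cube([236, 593, 9]);
  translate([0, 0, 9]) cube([236, 9, 131]);
  translate([0, 584, 9]) cube([236, 9, 131]);
  translate([0, 9, 9]) cube([9, 575, 131]);
  translate([227, 9, 9]) cube([9, 575, 131]);
}
translate([391, -487, 0]) {
  translate([0, 0, 371]) cube([261, 337, 22]);
  translate([13, 13, 0]) cylinder(h = 371, r = 13);
  translate([248, 13, 0]) cylinder(h = 371, r = 13);
  translate([13, 324, 0]) cylinder(h = 371, r = 13);
  translate([248, 324, 0]) cylinder(h = 371, r = 13);
}
translate([391, 929, 0]) {
  translate([0, 0, 371]) cube([261, 337, 22]);
  translate([13, 13, 0]) cylinder(h = 371, r = 13);
  translate([248, 13, 0]) cylinder(h = 371, r = 13);
  translate([13, 324, 0]) cylinder(h = 371, r = 13);
  translate([248, 324, 0]) cylinder(h = 371, r = 13);
}
translate([-411, 221, 0]) {
  translate([0, 0, 371]) cube([261, 337, 22]);
  translate([13, 13, 0]) cylinder(h = 371, r = 13);
  translate([248, 13, 0]) cylinder(h = 371, r = 13);
  translate([13, 324, 0]) cylinder(h = 371, r = 13);
  translate([248, 324, 0]) cylinder(h = 371, r = 13);
}
translate([1193, 221, 0]) {
  translate([0, 0, 371]) cube([261, 337, 22]);
  translate([13, 13, 0]) cylinder(h = 371, r = 13);
  translate([248, 13, 0]) cylinder(h = 371, r = 13);
  translate([13, 324, 0]) cylinder(h = 371, r = 13);
  translate([248, 324, 0]) cylinder(h = 371, r = 13);
}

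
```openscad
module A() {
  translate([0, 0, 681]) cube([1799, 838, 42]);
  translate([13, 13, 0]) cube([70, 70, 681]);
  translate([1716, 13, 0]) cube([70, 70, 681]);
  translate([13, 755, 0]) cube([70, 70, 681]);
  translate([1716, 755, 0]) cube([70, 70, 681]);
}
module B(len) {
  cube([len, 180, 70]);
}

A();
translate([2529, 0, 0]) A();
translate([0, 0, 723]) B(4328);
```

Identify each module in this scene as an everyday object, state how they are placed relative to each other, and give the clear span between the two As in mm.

A is a table. B is a beam. A beam spans the tops of two tables. The clear span between the two tables is 730 mm.

Second table starts at x = 2529; first ends at x = 1799; clear span = 2529 − 1799 = 730 mm.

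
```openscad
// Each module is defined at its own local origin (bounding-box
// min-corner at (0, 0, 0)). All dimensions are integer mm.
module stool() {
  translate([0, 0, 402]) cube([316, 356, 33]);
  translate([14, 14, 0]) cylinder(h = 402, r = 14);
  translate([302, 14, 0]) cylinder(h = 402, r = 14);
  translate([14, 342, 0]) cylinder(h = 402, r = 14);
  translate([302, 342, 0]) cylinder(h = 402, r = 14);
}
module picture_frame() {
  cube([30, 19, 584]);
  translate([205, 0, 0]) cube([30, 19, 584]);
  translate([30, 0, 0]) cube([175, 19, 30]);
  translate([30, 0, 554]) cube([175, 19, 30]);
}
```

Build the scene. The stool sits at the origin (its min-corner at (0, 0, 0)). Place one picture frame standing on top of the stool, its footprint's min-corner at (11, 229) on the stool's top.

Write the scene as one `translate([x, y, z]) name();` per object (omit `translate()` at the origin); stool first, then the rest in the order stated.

stool();
translate([11, 229, 435]) picture_frame();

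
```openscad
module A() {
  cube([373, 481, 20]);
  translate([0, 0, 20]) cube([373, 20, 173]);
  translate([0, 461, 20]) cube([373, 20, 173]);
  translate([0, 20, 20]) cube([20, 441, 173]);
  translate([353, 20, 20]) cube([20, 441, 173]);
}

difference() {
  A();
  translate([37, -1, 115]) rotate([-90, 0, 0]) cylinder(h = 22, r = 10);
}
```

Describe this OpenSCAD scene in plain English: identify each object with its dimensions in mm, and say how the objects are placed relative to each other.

A is an open-topped rectangular box: outside dimensions 373×481×193 mm, with a uniform wall and base thickness of 20 mm. The base is a full 373×481 slab on the floor; four walls sit on top of the base. The front and back walls (the −y and +y sides) span the full width; the two side walls fit between them.

The open box has a circular hole of radius 10 mm through its front wall, centred at (x = 37, z = 115).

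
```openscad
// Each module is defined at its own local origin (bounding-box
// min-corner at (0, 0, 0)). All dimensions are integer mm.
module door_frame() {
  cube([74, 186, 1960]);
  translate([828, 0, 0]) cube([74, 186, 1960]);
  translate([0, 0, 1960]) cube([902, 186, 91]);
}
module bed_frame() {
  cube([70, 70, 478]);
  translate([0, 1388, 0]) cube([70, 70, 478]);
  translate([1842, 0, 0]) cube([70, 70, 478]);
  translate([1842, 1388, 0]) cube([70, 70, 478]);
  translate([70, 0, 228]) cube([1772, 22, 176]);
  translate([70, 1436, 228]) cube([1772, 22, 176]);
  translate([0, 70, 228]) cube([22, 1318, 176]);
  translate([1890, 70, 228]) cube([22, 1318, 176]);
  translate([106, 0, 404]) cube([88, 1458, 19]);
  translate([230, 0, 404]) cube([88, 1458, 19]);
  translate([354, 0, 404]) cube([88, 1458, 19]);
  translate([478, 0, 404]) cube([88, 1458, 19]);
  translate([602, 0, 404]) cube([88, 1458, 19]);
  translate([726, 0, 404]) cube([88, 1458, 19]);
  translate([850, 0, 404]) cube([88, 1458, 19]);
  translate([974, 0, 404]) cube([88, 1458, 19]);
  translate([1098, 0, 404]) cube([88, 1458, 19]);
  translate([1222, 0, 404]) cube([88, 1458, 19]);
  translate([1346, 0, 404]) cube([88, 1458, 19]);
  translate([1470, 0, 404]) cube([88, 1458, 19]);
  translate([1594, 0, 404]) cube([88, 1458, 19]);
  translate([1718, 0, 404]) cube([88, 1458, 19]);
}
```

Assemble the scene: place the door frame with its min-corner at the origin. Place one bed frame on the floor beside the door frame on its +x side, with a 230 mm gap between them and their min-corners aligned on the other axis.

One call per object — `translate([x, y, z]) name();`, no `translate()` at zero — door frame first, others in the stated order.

door_frame();
translate([1132, 0, 0]) bed_frame();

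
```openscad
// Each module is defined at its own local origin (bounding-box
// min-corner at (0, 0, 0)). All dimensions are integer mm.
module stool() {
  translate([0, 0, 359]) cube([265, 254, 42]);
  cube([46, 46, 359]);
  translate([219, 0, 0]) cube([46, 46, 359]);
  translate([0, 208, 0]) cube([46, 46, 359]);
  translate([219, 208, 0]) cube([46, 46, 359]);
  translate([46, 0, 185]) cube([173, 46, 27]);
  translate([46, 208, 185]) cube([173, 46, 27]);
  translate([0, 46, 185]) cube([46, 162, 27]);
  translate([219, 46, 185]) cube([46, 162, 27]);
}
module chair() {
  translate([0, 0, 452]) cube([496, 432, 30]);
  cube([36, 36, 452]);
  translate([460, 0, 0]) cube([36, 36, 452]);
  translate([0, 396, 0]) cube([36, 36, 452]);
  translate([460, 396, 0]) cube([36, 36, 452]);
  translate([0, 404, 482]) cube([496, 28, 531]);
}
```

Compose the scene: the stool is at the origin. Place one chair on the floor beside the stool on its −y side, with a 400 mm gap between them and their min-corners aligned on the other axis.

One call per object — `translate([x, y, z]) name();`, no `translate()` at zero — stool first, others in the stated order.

stool();
translate([0, -832, 0]) chair();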